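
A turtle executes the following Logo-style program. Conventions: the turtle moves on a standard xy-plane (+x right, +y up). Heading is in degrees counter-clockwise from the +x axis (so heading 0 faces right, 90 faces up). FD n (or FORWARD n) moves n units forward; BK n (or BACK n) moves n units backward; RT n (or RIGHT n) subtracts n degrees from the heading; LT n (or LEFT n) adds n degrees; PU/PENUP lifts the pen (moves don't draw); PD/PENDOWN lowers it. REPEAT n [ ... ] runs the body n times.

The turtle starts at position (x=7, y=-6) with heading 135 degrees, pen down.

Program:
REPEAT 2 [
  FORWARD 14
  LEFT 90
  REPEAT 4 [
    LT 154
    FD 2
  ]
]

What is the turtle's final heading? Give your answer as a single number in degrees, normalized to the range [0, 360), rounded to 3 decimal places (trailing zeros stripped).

Answer: 107

Derivation:
Executing turtle program step by step:
Start: pos=(7,-6), heading=135, pen down
REPEAT 2 [
  -- iteration 1/2 --
  FD 14: (7,-6) -> (-2.899,3.899) [heading=135, draw]
  LT 90: heading 135 -> 225
  REPEAT 4 [
    -- iteration 1/4 --
    LT 154: heading 225 -> 19
    FD 2: (-2.899,3.899) -> (-1.008,4.551) [heading=19, draw]
    -- iteration 2/4 --
    LT 154: heading 19 -> 173
    FD 2: (-1.008,4.551) -> (-2.994,4.794) [heading=173, draw]
    -- iteration 3/4 --
    LT 154: heading 173 -> 327
    FD 2: (-2.994,4.794) -> (-1.316,3.705) [heading=327, draw]
    -- iteration 4/4 --
    LT 154: heading 327 -> 121
    FD 2: (-1.316,3.705) -> (-2.346,5.419) [heading=121, draw]
  ]
  -- iteration 2/2 --
  FD 14: (-2.346,5.419) -> (-9.557,17.42) [heading=121, draw]
  LT 90: heading 121 -> 211
  REPEAT 4 [
    -- iteration 1/4 --
    LT 154: heading 211 -> 5
    FD 2: (-9.557,17.42) -> (-7.564,17.594) [heading=5, draw]
    -- iteration 2/4 --
    LT 154: heading 5 -> 159
    FD 2: (-7.564,17.594) -> (-9.432,18.311) [heading=159, draw]
    -- iteration 3/4 --
    LT 154: heading 159 -> 313
    FD 2: (-9.432,18.311) -> (-8.068,16.848) [heading=313, draw]
    -- iteration 4/4 --
    LT 154: heading 313 -> 107
    FD 2: (-8.068,16.848) -> (-8.652,18.761) [heading=107, draw]
  ]
]
Final: pos=(-8.652,18.761), heading=107, 10 segment(s) drawn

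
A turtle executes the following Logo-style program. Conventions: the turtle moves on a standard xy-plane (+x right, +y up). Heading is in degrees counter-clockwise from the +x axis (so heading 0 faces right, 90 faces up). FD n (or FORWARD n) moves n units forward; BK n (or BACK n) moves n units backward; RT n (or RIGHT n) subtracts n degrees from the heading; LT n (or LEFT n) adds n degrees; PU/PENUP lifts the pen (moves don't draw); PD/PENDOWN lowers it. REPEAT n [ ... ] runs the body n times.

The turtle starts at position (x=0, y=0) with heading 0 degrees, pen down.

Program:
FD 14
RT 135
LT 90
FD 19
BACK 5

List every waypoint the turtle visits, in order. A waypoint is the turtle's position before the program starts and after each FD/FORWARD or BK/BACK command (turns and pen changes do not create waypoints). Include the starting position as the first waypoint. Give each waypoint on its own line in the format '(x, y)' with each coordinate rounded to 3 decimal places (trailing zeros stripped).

Executing turtle program step by step:
Start: pos=(0,0), heading=0, pen down
FD 14: (0,0) -> (14,0) [heading=0, draw]
RT 135: heading 0 -> 225
LT 90: heading 225 -> 315
FD 19: (14,0) -> (27.435,-13.435) [heading=315, draw]
BK 5: (27.435,-13.435) -> (23.899,-9.899) [heading=315, draw]
Final: pos=(23.899,-9.899), heading=315, 3 segment(s) drawn
Waypoints (4 total):
(0, 0)
(14, 0)
(27.435, -13.435)
(23.899, -9.899)

Answer: (0, 0)
(14, 0)
(27.435, -13.435)
(23.899, -9.899)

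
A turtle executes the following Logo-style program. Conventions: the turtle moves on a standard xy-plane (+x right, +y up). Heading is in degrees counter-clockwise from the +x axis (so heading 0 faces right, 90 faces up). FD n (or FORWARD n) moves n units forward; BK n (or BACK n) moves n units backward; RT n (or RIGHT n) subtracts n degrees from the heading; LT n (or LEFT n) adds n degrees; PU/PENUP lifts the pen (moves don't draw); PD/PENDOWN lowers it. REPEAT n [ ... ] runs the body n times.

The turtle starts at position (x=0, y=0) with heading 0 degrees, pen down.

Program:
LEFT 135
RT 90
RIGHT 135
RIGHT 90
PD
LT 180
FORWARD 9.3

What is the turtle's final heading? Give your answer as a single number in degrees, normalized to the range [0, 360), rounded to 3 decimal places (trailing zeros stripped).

Answer: 0

Derivation:
Executing turtle program step by step:
Start: pos=(0,0), heading=0, pen down
LT 135: heading 0 -> 135
RT 90: heading 135 -> 45
RT 135: heading 45 -> 270
RT 90: heading 270 -> 180
PD: pen down
LT 180: heading 180 -> 0
FD 9.3: (0,0) -> (9.3,0) [heading=0, draw]
Final: pos=(9.3,0), heading=0, 1 segment(s) drawn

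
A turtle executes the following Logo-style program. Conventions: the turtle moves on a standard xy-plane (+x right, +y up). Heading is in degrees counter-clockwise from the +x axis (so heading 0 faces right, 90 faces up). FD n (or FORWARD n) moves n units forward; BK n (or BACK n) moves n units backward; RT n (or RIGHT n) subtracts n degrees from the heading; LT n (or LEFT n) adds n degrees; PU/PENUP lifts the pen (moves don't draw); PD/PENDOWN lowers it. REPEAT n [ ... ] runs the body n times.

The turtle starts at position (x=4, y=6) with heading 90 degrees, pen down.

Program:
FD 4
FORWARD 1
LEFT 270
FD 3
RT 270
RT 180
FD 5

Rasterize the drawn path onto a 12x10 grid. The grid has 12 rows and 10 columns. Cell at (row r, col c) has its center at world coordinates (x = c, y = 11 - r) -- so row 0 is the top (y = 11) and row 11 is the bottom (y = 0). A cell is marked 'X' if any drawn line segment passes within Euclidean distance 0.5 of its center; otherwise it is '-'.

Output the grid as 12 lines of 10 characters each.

Answer: ----XXXX--
----X--X--
----X--X--
----X--X--
----X--X--
----X--X--
----------
----------
----------
----------
----------
----------

Derivation:
Segment 0: (4,6) -> (4,10)
Segment 1: (4,10) -> (4,11)
Segment 2: (4,11) -> (7,11)
Segment 3: (7,11) -> (7,6)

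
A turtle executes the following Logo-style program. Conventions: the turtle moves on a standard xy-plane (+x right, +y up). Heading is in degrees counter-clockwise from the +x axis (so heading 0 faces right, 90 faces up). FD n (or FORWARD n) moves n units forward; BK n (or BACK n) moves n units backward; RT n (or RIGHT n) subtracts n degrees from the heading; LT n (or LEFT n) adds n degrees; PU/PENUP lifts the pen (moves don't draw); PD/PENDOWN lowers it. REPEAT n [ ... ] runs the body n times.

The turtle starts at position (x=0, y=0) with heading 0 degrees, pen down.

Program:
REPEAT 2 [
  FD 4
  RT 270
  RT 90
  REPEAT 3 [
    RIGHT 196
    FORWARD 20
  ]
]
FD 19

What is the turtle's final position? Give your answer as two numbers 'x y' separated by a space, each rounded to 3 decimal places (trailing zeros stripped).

Answer: -13.106 -24.316

Derivation:
Executing turtle program step by step:
Start: pos=(0,0), heading=0, pen down
REPEAT 2 [
  -- iteration 1/2 --
  FD 4: (0,0) -> (4,0) [heading=0, draw]
  RT 270: heading 0 -> 90
  RT 90: heading 90 -> 0
  REPEAT 3 [
    -- iteration 1/3 --
    RT 196: heading 0 -> 164
    FD 20: (4,0) -> (-15.225,5.513) [heading=164, draw]
    -- iteration 2/3 --
    RT 196: heading 164 -> 328
    FD 20: (-15.225,5.513) -> (1.736,-5.086) [heading=328, draw]
    -- iteration 3/3 --
    RT 196: heading 328 -> 132
    FD 20: (1.736,-5.086) -> (-11.647,9.777) [heading=132, draw]
  ]
  -- iteration 2/2 --
  FD 4: (-11.647,9.777) -> (-14.323,12.75) [heading=132, draw]
  RT 270: heading 132 -> 222
  RT 90: heading 222 -> 132
  REPEAT 3 [
    -- iteration 1/3 --
    RT 196: heading 132 -> 296
    FD 20: (-14.323,12.75) -> (-5.556,-5.226) [heading=296, draw]
    -- iteration 2/3 --
    RT 196: heading 296 -> 100
    FD 20: (-5.556,-5.226) -> (-9.029,14.47) [heading=100, draw]
    -- iteration 3/3 --
    RT 196: heading 100 -> 264
    FD 20: (-9.029,14.47) -> (-11.12,-5.42) [heading=264, draw]
  ]
]
FD 19: (-11.12,-5.42) -> (-13.106,-24.316) [heading=264, draw]
Final: pos=(-13.106,-24.316), heading=264, 9 segment(s) drawn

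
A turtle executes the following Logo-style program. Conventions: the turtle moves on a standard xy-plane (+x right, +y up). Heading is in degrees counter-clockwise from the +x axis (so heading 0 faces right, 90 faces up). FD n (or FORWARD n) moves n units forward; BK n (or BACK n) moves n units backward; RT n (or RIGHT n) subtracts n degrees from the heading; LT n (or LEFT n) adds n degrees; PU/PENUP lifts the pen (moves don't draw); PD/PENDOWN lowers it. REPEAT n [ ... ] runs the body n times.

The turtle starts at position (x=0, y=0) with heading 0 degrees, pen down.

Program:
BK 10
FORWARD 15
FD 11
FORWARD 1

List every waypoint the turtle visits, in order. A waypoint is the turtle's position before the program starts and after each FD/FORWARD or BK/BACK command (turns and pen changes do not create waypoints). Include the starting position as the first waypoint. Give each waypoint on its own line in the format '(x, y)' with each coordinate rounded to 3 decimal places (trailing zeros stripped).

Answer: (0, 0)
(-10, 0)
(5, 0)
(16, 0)
(17, 0)

Derivation:
Executing turtle program step by step:
Start: pos=(0,0), heading=0, pen down
BK 10: (0,0) -> (-10,0) [heading=0, draw]
FD 15: (-10,0) -> (5,0) [heading=0, draw]
FD 11: (5,0) -> (16,0) [heading=0, draw]
FD 1: (16,0) -> (17,0) [heading=0, draw]
Final: pos=(17,0), heading=0, 4 segment(s) drawn
Waypoints (5 total):
(0, 0)
(-10, 0)
(5, 0)
(16, 0)
(17, 0)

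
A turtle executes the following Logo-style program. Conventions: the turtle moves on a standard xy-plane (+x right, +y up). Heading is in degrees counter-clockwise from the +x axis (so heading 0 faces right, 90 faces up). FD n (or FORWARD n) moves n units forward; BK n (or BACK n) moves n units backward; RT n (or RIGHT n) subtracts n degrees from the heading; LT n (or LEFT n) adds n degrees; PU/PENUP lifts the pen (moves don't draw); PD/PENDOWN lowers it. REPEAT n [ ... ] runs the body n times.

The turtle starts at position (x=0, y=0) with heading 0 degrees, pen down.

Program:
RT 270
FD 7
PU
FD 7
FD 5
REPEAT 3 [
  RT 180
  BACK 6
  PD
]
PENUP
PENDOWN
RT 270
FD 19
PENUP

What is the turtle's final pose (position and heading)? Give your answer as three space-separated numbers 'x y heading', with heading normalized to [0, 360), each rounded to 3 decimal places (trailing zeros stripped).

Executing turtle program step by step:
Start: pos=(0,0), heading=0, pen down
RT 270: heading 0 -> 90
FD 7: (0,0) -> (0,7) [heading=90, draw]
PU: pen up
FD 7: (0,7) -> (0,14) [heading=90, move]
FD 5: (0,14) -> (0,19) [heading=90, move]
REPEAT 3 [
  -- iteration 1/3 --
  RT 180: heading 90 -> 270
  BK 6: (0,19) -> (0,25) [heading=270, move]
  PD: pen down
  -- iteration 2/3 --
  RT 180: heading 270 -> 90
  BK 6: (0,25) -> (0,19) [heading=90, draw]
  PD: pen down
  -- iteration 3/3 --
  RT 180: heading 90 -> 270
  BK 6: (0,19) -> (0,25) [heading=270, draw]
  PD: pen down
]
PU: pen up
PD: pen down
RT 270: heading 270 -> 0
FD 19: (0,25) -> (19,25) [heading=0, draw]
PU: pen up
Final: pos=(19,25), heading=0, 4 segment(s) drawn

Answer: 19 25 0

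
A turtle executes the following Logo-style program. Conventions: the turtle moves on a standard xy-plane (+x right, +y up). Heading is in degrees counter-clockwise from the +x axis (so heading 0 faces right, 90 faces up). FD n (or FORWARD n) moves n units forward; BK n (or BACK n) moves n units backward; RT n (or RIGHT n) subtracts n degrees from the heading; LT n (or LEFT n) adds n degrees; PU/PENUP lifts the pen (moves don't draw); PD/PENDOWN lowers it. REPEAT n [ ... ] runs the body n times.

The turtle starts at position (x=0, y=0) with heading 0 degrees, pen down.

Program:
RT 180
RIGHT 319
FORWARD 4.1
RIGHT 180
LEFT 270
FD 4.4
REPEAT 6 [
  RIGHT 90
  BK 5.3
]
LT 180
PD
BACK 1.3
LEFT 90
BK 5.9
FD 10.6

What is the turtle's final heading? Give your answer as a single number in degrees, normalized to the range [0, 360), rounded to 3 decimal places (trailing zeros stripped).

Answer: 41

Derivation:
Executing turtle program step by step:
Start: pos=(0,0), heading=0, pen down
RT 180: heading 0 -> 180
RT 319: heading 180 -> 221
FD 4.1: (0,0) -> (-3.094,-2.69) [heading=221, draw]
RT 180: heading 221 -> 41
LT 270: heading 41 -> 311
FD 4.4: (-3.094,-2.69) -> (-0.208,-6.011) [heading=311, draw]
REPEAT 6 [
  -- iteration 1/6 --
  RT 90: heading 311 -> 221
  BK 5.3: (-0.208,-6.011) -> (3.792,-2.533) [heading=221, draw]
  -- iteration 2/6 --
  RT 90: heading 221 -> 131
  BK 5.3: (3.792,-2.533) -> (7.269,-6.533) [heading=131, draw]
  -- iteration 3/6 --
  RT 90: heading 131 -> 41
  BK 5.3: (7.269,-6.533) -> (3.269,-10.011) [heading=41, draw]
  -- iteration 4/6 --
  RT 90: heading 41 -> 311
  BK 5.3: (3.269,-10.011) -> (-0.208,-6.011) [heading=311, draw]
  -- iteration 5/6 --
  RT 90: heading 311 -> 221
  BK 5.3: (-0.208,-6.011) -> (3.792,-2.533) [heading=221, draw]
  -- iteration 6/6 --
  RT 90: heading 221 -> 131
  BK 5.3: (3.792,-2.533) -> (7.269,-6.533) [heading=131, draw]
]
LT 180: heading 131 -> 311
PD: pen down
BK 1.3: (7.269,-6.533) -> (6.417,-5.552) [heading=311, draw]
LT 90: heading 311 -> 41
BK 5.9: (6.417,-5.552) -> (1.964,-9.423) [heading=41, draw]
FD 10.6: (1.964,-9.423) -> (9.964,-2.469) [heading=41, draw]
Final: pos=(9.964,-2.469), heading=41, 11 segment(s) drawn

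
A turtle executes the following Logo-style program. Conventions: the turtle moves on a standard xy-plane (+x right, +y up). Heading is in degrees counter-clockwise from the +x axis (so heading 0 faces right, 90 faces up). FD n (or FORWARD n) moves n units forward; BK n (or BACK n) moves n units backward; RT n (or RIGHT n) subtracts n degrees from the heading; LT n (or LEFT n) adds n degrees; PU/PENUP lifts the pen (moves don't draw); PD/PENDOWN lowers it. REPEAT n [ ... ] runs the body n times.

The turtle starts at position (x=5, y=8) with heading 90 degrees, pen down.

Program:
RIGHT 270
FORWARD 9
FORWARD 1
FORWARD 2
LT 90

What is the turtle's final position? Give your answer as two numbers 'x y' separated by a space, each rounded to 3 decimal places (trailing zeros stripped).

Executing turtle program step by step:
Start: pos=(5,8), heading=90, pen down
RT 270: heading 90 -> 180
FD 9: (5,8) -> (-4,8) [heading=180, draw]
FD 1: (-4,8) -> (-5,8) [heading=180, draw]
FD 2: (-5,8) -> (-7,8) [heading=180, draw]
LT 90: heading 180 -> 270
Final: pos=(-7,8), heading=270, 3 segment(s) drawn

Answer: -7 8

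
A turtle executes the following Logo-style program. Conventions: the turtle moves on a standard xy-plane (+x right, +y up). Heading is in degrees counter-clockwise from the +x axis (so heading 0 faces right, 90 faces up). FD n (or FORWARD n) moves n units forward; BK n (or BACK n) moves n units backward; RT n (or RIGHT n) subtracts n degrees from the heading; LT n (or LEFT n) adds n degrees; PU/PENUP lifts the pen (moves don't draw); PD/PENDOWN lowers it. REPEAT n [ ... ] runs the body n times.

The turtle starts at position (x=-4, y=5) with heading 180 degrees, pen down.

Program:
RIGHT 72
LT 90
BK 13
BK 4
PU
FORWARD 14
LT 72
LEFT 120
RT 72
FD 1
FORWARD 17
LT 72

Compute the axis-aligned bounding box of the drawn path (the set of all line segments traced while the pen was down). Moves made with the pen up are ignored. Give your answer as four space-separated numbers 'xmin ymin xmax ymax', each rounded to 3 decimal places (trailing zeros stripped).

Answer: -4 5 12.168 10.253

Derivation:
Executing turtle program step by step:
Start: pos=(-4,5), heading=180, pen down
RT 72: heading 180 -> 108
LT 90: heading 108 -> 198
BK 13: (-4,5) -> (8.364,9.017) [heading=198, draw]
BK 4: (8.364,9.017) -> (12.168,10.253) [heading=198, draw]
PU: pen up
FD 14: (12.168,10.253) -> (-1.147,5.927) [heading=198, move]
LT 72: heading 198 -> 270
LT 120: heading 270 -> 30
RT 72: heading 30 -> 318
FD 1: (-1.147,5.927) -> (-0.404,5.258) [heading=318, move]
FD 17: (-0.404,5.258) -> (12.23,-6.117) [heading=318, move]
LT 72: heading 318 -> 30
Final: pos=(12.23,-6.117), heading=30, 2 segment(s) drawn

Segment endpoints: x in {-4, 8.364, 12.168}, y in {5, 9.017, 10.253}
xmin=-4, ymin=5, xmax=12.168, ymax=10.253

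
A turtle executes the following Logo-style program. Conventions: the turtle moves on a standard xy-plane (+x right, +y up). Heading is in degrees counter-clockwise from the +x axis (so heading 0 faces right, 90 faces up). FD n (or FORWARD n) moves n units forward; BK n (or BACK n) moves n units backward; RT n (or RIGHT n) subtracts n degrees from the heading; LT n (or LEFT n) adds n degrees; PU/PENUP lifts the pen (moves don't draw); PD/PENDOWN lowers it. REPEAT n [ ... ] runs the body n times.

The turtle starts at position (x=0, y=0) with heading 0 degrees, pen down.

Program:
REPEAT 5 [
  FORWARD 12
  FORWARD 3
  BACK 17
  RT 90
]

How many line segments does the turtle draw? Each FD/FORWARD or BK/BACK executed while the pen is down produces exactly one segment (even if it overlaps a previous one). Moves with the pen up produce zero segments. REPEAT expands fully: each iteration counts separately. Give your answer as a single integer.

Answer: 15

Derivation:
Executing turtle program step by step:
Start: pos=(0,0), heading=0, pen down
REPEAT 5 [
  -- iteration 1/5 --
  FD 12: (0,0) -> (12,0) [heading=0, draw]
  FD 3: (12,0) -> (15,0) [heading=0, draw]
  BK 17: (15,0) -> (-2,0) [heading=0, draw]
  RT 90: heading 0 -> 270
  -- iteration 2/5 --
  FD 12: (-2,0) -> (-2,-12) [heading=270, draw]
  FD 3: (-2,-12) -> (-2,-15) [heading=270, draw]
  BK 17: (-2,-15) -> (-2,2) [heading=270, draw]
  RT 90: heading 270 -> 180
  -- iteration 3/5 --
  FD 12: (-2,2) -> (-14,2) [heading=180, draw]
  FD 3: (-14,2) -> (-17,2) [heading=180, draw]
  BK 17: (-17,2) -> (0,2) [heading=180, draw]
  RT 90: heading 180 -> 90
  -- iteration 4/5 --
  FD 12: (0,2) -> (0,14) [heading=90, draw]
  FD 3: (0,14) -> (0,17) [heading=90, draw]
  BK 17: (0,17) -> (0,0) [heading=90, draw]
  RT 90: heading 90 -> 0
  -- iteration 5/5 --
  FD 12: (0,0) -> (12,0) [heading=0, draw]
  FD 3: (12,0) -> (15,0) [heading=0, draw]
  BK 17: (15,0) -> (-2,0) [heading=0, draw]
  RT 90: heading 0 -> 270
]
Final: pos=(-2,0), heading=270, 15 segment(s) drawn
Segments drawn: 15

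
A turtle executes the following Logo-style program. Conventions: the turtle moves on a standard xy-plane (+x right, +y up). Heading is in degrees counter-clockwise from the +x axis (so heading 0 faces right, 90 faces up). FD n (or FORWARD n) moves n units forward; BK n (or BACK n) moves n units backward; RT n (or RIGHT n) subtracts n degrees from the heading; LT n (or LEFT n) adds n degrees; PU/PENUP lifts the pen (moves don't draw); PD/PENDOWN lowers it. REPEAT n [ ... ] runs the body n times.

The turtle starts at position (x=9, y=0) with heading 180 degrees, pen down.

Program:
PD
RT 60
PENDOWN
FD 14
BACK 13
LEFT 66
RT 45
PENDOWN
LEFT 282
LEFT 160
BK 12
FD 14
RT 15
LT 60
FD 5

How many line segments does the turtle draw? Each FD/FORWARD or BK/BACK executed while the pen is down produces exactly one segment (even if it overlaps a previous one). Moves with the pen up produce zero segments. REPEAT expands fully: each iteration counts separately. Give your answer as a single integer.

Answer: 5

Derivation:
Executing turtle program step by step:
Start: pos=(9,0), heading=180, pen down
PD: pen down
RT 60: heading 180 -> 120
PD: pen down
FD 14: (9,0) -> (2,12.124) [heading=120, draw]
BK 13: (2,12.124) -> (8.5,0.866) [heading=120, draw]
LT 66: heading 120 -> 186
RT 45: heading 186 -> 141
PD: pen down
LT 282: heading 141 -> 63
LT 160: heading 63 -> 223
BK 12: (8.5,0.866) -> (17.276,9.05) [heading=223, draw]
FD 14: (17.276,9.05) -> (7.037,-0.498) [heading=223, draw]
RT 15: heading 223 -> 208
LT 60: heading 208 -> 268
FD 5: (7.037,-0.498) -> (6.863,-5.495) [heading=268, draw]
Final: pos=(6.863,-5.495), heading=268, 5 segment(s) drawn
Segments drawn: 5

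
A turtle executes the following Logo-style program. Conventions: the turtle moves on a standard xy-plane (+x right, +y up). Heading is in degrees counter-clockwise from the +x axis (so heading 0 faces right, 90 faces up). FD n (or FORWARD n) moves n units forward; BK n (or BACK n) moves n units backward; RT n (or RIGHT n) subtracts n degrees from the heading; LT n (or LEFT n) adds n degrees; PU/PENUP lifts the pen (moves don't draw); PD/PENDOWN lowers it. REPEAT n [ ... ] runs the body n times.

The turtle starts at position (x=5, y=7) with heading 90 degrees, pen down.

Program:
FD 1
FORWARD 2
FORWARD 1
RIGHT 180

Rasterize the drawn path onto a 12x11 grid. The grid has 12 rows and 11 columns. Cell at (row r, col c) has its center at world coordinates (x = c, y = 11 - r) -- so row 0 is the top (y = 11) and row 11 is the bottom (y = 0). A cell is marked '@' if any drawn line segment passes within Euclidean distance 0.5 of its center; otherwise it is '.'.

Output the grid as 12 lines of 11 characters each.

Segment 0: (5,7) -> (5,8)
Segment 1: (5,8) -> (5,10)
Segment 2: (5,10) -> (5,11)

Answer: .....@.....
.....@.....
.....@.....
.....@.....
.....@.....
...........
...........
...........
...........
...........
...........
...........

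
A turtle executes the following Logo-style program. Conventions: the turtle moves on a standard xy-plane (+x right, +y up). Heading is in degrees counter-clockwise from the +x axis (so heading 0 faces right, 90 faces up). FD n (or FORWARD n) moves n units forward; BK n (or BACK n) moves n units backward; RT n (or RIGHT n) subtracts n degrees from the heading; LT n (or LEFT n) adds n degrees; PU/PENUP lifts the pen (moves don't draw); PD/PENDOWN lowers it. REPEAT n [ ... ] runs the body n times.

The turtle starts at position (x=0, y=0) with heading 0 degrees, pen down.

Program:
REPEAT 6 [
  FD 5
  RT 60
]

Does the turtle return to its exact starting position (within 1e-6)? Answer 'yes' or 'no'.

Executing turtle program step by step:
Start: pos=(0,0), heading=0, pen down
REPEAT 6 [
  -- iteration 1/6 --
  FD 5: (0,0) -> (5,0) [heading=0, draw]
  RT 60: heading 0 -> 300
  -- iteration 2/6 --
  FD 5: (5,0) -> (7.5,-4.33) [heading=300, draw]
  RT 60: heading 300 -> 240
  -- iteration 3/6 --
  FD 5: (7.5,-4.33) -> (5,-8.66) [heading=240, draw]
  RT 60: heading 240 -> 180
  -- iteration 4/6 --
  FD 5: (5,-8.66) -> (0,-8.66) [heading=180, draw]
  RT 60: heading 180 -> 120
  -- iteration 5/6 --
  FD 5: (0,-8.66) -> (-2.5,-4.33) [heading=120, draw]
  RT 60: heading 120 -> 60
  -- iteration 6/6 --
  FD 5: (-2.5,-4.33) -> (0,0) [heading=60, draw]
  RT 60: heading 60 -> 0
]
Final: pos=(0,0), heading=0, 6 segment(s) drawn

Start position: (0, 0)
Final position: (0, 0)
Distance = 0; < 1e-6 -> CLOSED

Answer: yes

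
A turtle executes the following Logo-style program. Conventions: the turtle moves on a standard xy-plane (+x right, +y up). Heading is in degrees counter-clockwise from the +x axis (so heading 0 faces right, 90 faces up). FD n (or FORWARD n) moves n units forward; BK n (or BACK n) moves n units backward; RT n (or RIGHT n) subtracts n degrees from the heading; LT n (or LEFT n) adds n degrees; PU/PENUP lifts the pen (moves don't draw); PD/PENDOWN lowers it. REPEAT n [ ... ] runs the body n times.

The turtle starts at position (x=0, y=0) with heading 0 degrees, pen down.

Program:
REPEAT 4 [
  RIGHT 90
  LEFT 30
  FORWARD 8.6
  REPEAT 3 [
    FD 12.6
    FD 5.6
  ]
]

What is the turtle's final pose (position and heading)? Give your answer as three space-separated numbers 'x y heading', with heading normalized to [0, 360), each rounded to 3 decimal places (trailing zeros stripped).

Answer: -94.8 -54.733 120

Derivation:
Executing turtle program step by step:
Start: pos=(0,0), heading=0, pen down
REPEAT 4 [
  -- iteration 1/4 --
  RT 90: heading 0 -> 270
  LT 30: heading 270 -> 300
  FD 8.6: (0,0) -> (4.3,-7.448) [heading=300, draw]
  REPEAT 3 [
    -- iteration 1/3 --
    FD 12.6: (4.3,-7.448) -> (10.6,-18.36) [heading=300, draw]
    FD 5.6: (10.6,-18.36) -> (13.4,-23.209) [heading=300, draw]
    -- iteration 2/3 --
    FD 12.6: (13.4,-23.209) -> (19.7,-34.121) [heading=300, draw]
    FD 5.6: (19.7,-34.121) -> (22.5,-38.971) [heading=300, draw]
    -- iteration 3/3 --
    FD 12.6: (22.5,-38.971) -> (28.8,-49.883) [heading=300, draw]
    FD 5.6: (28.8,-49.883) -> (31.6,-54.733) [heading=300, draw]
  ]
  -- iteration 2/4 --
  RT 90: heading 300 -> 210
  LT 30: heading 210 -> 240
  FD 8.6: (31.6,-54.733) -> (27.3,-62.181) [heading=240, draw]
  REPEAT 3 [
    -- iteration 1/3 --
    FD 12.6: (27.3,-62.181) -> (21,-73.093) [heading=240, draw]
    FD 5.6: (21,-73.093) -> (18.2,-77.942) [heading=240, draw]
    -- iteration 2/3 --
    FD 12.6: (18.2,-77.942) -> (11.9,-88.854) [heading=240, draw]
    FD 5.6: (11.9,-88.854) -> (9.1,-93.704) [heading=240, draw]
    -- iteration 3/3 --
    FD 12.6: (9.1,-93.704) -> (2.8,-104.616) [heading=240, draw]
    FD 5.6: (2.8,-104.616) -> (0,-109.466) [heading=240, draw]
  ]
  -- iteration 3/4 --
  RT 90: heading 240 -> 150
  LT 30: heading 150 -> 180
  FD 8.6: (0,-109.466) -> (-8.6,-109.466) [heading=180, draw]
  REPEAT 3 [
    -- iteration 1/3 --
    FD 12.6: (-8.6,-109.466) -> (-21.2,-109.466) [heading=180, draw]
    FD 5.6: (-21.2,-109.466) -> (-26.8,-109.466) [heading=180, draw]
    -- iteration 2/3 --
    FD 12.6: (-26.8,-109.466) -> (-39.4,-109.466) [heading=180, draw]
    FD 5.6: (-39.4,-109.466) -> (-45,-109.466) [heading=180, draw]
    -- iteration 3/3 --
    FD 12.6: (-45,-109.466) -> (-57.6,-109.466) [heading=180, draw]
    FD 5.6: (-57.6,-109.466) -> (-63.2,-109.466) [heading=180, draw]
  ]
  -- iteration 4/4 --
  RT 90: heading 180 -> 90
  LT 30: heading 90 -> 120
  FD 8.6: (-63.2,-109.466) -> (-67.5,-102.018) [heading=120, draw]
  REPEAT 3 [
    -- iteration 1/3 --
    FD 12.6: (-67.5,-102.018) -> (-73.8,-91.106) [heading=120, draw]
    FD 5.6: (-73.8,-91.106) -> (-76.6,-86.256) [heading=120, draw]
    -- iteration 2/3 --
    FD 12.6: (-76.6,-86.256) -> (-82.9,-75.344) [heading=120, draw]
    FD 5.6: (-82.9,-75.344) -> (-85.7,-70.494) [heading=120, draw]
    -- iteration 3/3 --
    FD 12.6: (-85.7,-70.494) -> (-92,-59.583) [heading=120, draw]
    FD 5.6: (-92,-59.583) -> (-94.8,-54.733) [heading=120, draw]
  ]
]
Final: pos=(-94.8,-54.733), heading=120, 28 segment(s) drawn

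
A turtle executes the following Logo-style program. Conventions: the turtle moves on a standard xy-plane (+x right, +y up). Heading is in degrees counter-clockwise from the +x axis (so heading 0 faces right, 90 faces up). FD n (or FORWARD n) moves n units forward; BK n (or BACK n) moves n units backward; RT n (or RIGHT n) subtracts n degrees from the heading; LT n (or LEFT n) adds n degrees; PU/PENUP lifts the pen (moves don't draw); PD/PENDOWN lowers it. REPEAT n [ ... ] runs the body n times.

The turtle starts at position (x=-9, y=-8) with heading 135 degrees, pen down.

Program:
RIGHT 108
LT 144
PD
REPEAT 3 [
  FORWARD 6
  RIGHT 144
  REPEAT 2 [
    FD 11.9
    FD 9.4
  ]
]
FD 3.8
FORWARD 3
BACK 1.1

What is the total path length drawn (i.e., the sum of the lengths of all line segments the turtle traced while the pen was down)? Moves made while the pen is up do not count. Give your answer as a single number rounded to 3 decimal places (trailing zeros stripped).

Executing turtle program step by step:
Start: pos=(-9,-8), heading=135, pen down
RT 108: heading 135 -> 27
LT 144: heading 27 -> 171
PD: pen down
REPEAT 3 [
  -- iteration 1/3 --
  FD 6: (-9,-8) -> (-14.926,-7.061) [heading=171, draw]
  RT 144: heading 171 -> 27
  REPEAT 2 [
    -- iteration 1/2 --
    FD 11.9: (-14.926,-7.061) -> (-4.323,-1.659) [heading=27, draw]
    FD 9.4: (-4.323,-1.659) -> (4.052,2.609) [heading=27, draw]
    -- iteration 2/2 --
    FD 11.9: (4.052,2.609) -> (14.655,8.011) [heading=27, draw]
    FD 9.4: (14.655,8.011) -> (23.031,12.279) [heading=27, draw]
  ]
  -- iteration 2/3 --
  FD 6: (23.031,12.279) -> (28.377,15.003) [heading=27, draw]
  RT 144: heading 27 -> 243
  REPEAT 2 [
    -- iteration 1/2 --
    FD 11.9: (28.377,15.003) -> (22.974,4.4) [heading=243, draw]
    FD 9.4: (22.974,4.4) -> (18.707,-3.976) [heading=243, draw]
    -- iteration 2/2 --
    FD 11.9: (18.707,-3.976) -> (13.304,-14.579) [heading=243, draw]
    FD 9.4: (13.304,-14.579) -> (9.037,-22.954) [heading=243, draw]
  ]
  -- iteration 3/3 --
  FD 6: (9.037,-22.954) -> (6.313,-28.3) [heading=243, draw]
  RT 144: heading 243 -> 99
  REPEAT 2 [
    -- iteration 1/2 --
    FD 11.9: (6.313,-28.3) -> (4.451,-16.547) [heading=99, draw]
    FD 9.4: (4.451,-16.547) -> (2.981,-7.263) [heading=99, draw]
    -- iteration 2/2 --
    FD 11.9: (2.981,-7.263) -> (1.119,4.491) [heading=99, draw]
    FD 9.4: (1.119,4.491) -> (-0.351,13.775) [heading=99, draw]
  ]
]
FD 3.8: (-0.351,13.775) -> (-0.946,17.528) [heading=99, draw]
FD 3: (-0.946,17.528) -> (-1.415,20.491) [heading=99, draw]
BK 1.1: (-1.415,20.491) -> (-1.243,19.405) [heading=99, draw]
Final: pos=(-1.243,19.405), heading=99, 18 segment(s) drawn

Segment lengths:
  seg 1: (-9,-8) -> (-14.926,-7.061), length = 6
  seg 2: (-14.926,-7.061) -> (-4.323,-1.659), length = 11.9
  seg 3: (-4.323,-1.659) -> (4.052,2.609), length = 9.4
  seg 4: (4.052,2.609) -> (14.655,8.011), length = 11.9
  seg 5: (14.655,8.011) -> (23.031,12.279), length = 9.4
  seg 6: (23.031,12.279) -> (28.377,15.003), length = 6
  seg 7: (28.377,15.003) -> (22.974,4.4), length = 11.9
  seg 8: (22.974,4.4) -> (18.707,-3.976), length = 9.4
  seg 9: (18.707,-3.976) -> (13.304,-14.579), length = 11.9
  seg 10: (13.304,-14.579) -> (9.037,-22.954), length = 9.4
  seg 11: (9.037,-22.954) -> (6.313,-28.3), length = 6
  seg 12: (6.313,-28.3) -> (4.451,-16.547), length = 11.9
  seg 13: (4.451,-16.547) -> (2.981,-7.263), length = 9.4
  seg 14: (2.981,-7.263) -> (1.119,4.491), length = 11.9
  seg 15: (1.119,4.491) -> (-0.351,13.775), length = 9.4
  seg 16: (-0.351,13.775) -> (-0.946,17.528), length = 3.8
  seg 17: (-0.946,17.528) -> (-1.415,20.491), length = 3
  seg 18: (-1.415,20.491) -> (-1.243,19.405), length = 1.1
Total = 153.7

Answer: 153.7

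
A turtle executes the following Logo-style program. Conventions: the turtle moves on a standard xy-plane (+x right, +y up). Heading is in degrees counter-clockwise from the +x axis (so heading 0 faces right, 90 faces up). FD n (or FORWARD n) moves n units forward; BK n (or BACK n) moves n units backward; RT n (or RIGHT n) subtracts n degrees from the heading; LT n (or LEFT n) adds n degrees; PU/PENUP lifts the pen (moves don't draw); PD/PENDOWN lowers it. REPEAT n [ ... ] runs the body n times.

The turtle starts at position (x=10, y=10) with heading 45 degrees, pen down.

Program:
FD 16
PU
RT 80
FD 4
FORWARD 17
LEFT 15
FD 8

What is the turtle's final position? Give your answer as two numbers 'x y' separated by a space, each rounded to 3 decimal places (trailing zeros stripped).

Answer: 46.033 6.532

Derivation:
Executing turtle program step by step:
Start: pos=(10,10), heading=45, pen down
FD 16: (10,10) -> (21.314,21.314) [heading=45, draw]
PU: pen up
RT 80: heading 45 -> 325
FD 4: (21.314,21.314) -> (24.59,19.019) [heading=325, move]
FD 17: (24.59,19.019) -> (38.516,9.269) [heading=325, move]
LT 15: heading 325 -> 340
FD 8: (38.516,9.269) -> (46.033,6.532) [heading=340, move]
Final: pos=(46.033,6.532), heading=340, 1 segment(s) drawn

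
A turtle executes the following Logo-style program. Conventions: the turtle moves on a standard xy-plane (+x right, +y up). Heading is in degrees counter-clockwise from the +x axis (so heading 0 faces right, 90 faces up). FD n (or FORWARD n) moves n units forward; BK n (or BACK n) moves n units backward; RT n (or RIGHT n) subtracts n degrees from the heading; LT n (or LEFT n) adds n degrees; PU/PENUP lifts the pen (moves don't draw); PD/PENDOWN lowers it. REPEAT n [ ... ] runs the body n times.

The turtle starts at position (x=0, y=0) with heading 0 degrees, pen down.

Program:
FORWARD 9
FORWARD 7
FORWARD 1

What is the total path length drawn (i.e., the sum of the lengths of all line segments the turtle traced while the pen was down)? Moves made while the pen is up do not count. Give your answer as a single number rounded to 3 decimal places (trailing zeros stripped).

Executing turtle program step by step:
Start: pos=(0,0), heading=0, pen down
FD 9: (0,0) -> (9,0) [heading=0, draw]
FD 7: (9,0) -> (16,0) [heading=0, draw]
FD 1: (16,0) -> (17,0) [heading=0, draw]
Final: pos=(17,0), heading=0, 3 segment(s) drawn

Segment lengths:
  seg 1: (0,0) -> (9,0), length = 9
  seg 2: (9,0) -> (16,0), length = 7
  seg 3: (16,0) -> (17,0), length = 1
Total = 17

Answer: 17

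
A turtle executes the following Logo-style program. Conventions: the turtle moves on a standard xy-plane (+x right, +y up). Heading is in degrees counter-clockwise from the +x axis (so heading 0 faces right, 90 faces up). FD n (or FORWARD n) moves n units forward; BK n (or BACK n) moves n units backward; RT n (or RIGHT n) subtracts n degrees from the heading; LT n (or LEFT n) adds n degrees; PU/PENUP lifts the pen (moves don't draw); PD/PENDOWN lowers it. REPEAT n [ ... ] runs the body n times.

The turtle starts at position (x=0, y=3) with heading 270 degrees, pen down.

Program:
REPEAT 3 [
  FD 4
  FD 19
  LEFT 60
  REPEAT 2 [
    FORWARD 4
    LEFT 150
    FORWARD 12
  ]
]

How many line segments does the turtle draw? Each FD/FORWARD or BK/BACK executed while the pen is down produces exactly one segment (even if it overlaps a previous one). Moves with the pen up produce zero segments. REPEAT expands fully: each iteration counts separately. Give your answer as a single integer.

Answer: 18

Derivation:
Executing turtle program step by step:
Start: pos=(0,3), heading=270, pen down
REPEAT 3 [
  -- iteration 1/3 --
  FD 4: (0,3) -> (0,-1) [heading=270, draw]
  FD 19: (0,-1) -> (0,-20) [heading=270, draw]
  LT 60: heading 270 -> 330
  REPEAT 2 [
    -- iteration 1/2 --
    FD 4: (0,-20) -> (3.464,-22) [heading=330, draw]
    LT 150: heading 330 -> 120
    FD 12: (3.464,-22) -> (-2.536,-11.608) [heading=120, draw]
    -- iteration 2/2 --
    FD 4: (-2.536,-11.608) -> (-4.536,-8.144) [heading=120, draw]
    LT 150: heading 120 -> 270
    FD 12: (-4.536,-8.144) -> (-4.536,-20.144) [heading=270, draw]
  ]
  -- iteration 2/3 --
  FD 4: (-4.536,-20.144) -> (-4.536,-24.144) [heading=270, draw]
  FD 19: (-4.536,-24.144) -> (-4.536,-43.144) [heading=270, draw]
  LT 60: heading 270 -> 330
  REPEAT 2 [
    -- iteration 1/2 --
    FD 4: (-4.536,-43.144) -> (-1.072,-45.144) [heading=330, draw]
    LT 150: heading 330 -> 120
    FD 12: (-1.072,-45.144) -> (-7.072,-34.751) [heading=120, draw]
    -- iteration 2/2 --
    FD 4: (-7.072,-34.751) -> (-9.072,-31.287) [heading=120, draw]
    LT 150: heading 120 -> 270
    FD 12: (-9.072,-31.287) -> (-9.072,-43.287) [heading=270, draw]
  ]
  -- iteration 3/3 --
  FD 4: (-9.072,-43.287) -> (-9.072,-47.287) [heading=270, draw]
  FD 19: (-9.072,-47.287) -> (-9.072,-66.287) [heading=270, draw]
  LT 60: heading 270 -> 330
  REPEAT 2 [
    -- iteration 1/2 --
    FD 4: (-9.072,-66.287) -> (-5.608,-68.287) [heading=330, draw]
    LT 150: heading 330 -> 120
    FD 12: (-5.608,-68.287) -> (-11.608,-57.895) [heading=120, draw]
    -- iteration 2/2 --
    FD 4: (-11.608,-57.895) -> (-13.608,-54.431) [heading=120, draw]
    LT 150: heading 120 -> 270
    FD 12: (-13.608,-54.431) -> (-13.608,-66.431) [heading=270, draw]
  ]
]
Final: pos=(-13.608,-66.431), heading=270, 18 segment(s) drawn
Segments drawn: 18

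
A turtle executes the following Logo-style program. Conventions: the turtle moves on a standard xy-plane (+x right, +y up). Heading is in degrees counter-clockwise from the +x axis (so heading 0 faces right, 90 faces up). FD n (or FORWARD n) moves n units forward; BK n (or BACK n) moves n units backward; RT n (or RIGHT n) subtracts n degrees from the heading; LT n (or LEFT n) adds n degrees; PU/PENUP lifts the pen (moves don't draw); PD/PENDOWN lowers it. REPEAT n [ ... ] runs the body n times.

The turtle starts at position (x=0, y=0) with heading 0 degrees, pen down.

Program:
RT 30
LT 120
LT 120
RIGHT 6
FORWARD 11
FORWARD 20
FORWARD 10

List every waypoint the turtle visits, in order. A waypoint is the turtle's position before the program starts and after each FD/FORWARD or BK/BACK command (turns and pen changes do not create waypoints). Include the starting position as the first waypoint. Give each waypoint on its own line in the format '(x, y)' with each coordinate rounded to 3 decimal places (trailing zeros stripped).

Answer: (0, 0)
(-10.049, -4.474)
(-28.32, -12.609)
(-37.455, -16.676)

Derivation:
Executing turtle program step by step:
Start: pos=(0,0), heading=0, pen down
RT 30: heading 0 -> 330
LT 120: heading 330 -> 90
LT 120: heading 90 -> 210
RT 6: heading 210 -> 204
FD 11: (0,0) -> (-10.049,-4.474) [heading=204, draw]
FD 20: (-10.049,-4.474) -> (-28.32,-12.609) [heading=204, draw]
FD 10: (-28.32,-12.609) -> (-37.455,-16.676) [heading=204, draw]
Final: pos=(-37.455,-16.676), heading=204, 3 segment(s) drawn
Waypoints (4 total):
(0, 0)
(-10.049, -4.474)
(-28.32, -12.609)
(-37.455, -16.676)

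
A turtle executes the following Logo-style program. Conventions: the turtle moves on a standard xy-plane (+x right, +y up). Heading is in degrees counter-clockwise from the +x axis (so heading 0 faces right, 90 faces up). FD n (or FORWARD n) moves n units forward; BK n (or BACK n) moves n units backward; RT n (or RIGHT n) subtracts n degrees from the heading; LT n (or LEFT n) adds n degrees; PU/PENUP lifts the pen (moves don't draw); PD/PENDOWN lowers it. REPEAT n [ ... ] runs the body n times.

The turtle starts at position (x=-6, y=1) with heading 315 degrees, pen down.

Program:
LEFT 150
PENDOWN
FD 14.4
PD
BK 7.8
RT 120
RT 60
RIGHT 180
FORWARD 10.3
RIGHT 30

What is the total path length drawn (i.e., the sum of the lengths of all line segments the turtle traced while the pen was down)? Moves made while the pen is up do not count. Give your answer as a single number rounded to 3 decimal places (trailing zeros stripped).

Answer: 32.5

Derivation:
Executing turtle program step by step:
Start: pos=(-6,1), heading=315, pen down
LT 150: heading 315 -> 105
PD: pen down
FD 14.4: (-6,1) -> (-9.727,14.909) [heading=105, draw]
PD: pen down
BK 7.8: (-9.727,14.909) -> (-7.708,7.375) [heading=105, draw]
RT 120: heading 105 -> 345
RT 60: heading 345 -> 285
RT 180: heading 285 -> 105
FD 10.3: (-7.708,7.375) -> (-10.374,17.324) [heading=105, draw]
RT 30: heading 105 -> 75
Final: pos=(-10.374,17.324), heading=75, 3 segment(s) drawn

Segment lengths:
  seg 1: (-6,1) -> (-9.727,14.909), length = 14.4
  seg 2: (-9.727,14.909) -> (-7.708,7.375), length = 7.8
  seg 3: (-7.708,7.375) -> (-10.374,17.324), length = 10.3
Total = 32.5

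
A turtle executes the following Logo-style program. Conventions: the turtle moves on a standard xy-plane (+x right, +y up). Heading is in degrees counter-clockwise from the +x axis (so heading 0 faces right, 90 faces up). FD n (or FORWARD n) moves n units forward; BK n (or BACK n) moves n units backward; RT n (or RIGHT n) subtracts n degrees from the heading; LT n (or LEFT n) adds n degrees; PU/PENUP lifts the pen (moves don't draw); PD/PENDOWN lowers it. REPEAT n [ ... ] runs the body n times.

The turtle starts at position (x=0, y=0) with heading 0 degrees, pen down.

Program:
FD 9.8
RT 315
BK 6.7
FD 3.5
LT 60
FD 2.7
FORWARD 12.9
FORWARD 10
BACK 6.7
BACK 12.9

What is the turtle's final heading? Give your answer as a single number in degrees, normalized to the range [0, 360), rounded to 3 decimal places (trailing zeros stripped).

Executing turtle program step by step:
Start: pos=(0,0), heading=0, pen down
FD 9.8: (0,0) -> (9.8,0) [heading=0, draw]
RT 315: heading 0 -> 45
BK 6.7: (9.8,0) -> (5.062,-4.738) [heading=45, draw]
FD 3.5: (5.062,-4.738) -> (7.537,-2.263) [heading=45, draw]
LT 60: heading 45 -> 105
FD 2.7: (7.537,-2.263) -> (6.838,0.345) [heading=105, draw]
FD 12.9: (6.838,0.345) -> (3.5,12.806) [heading=105, draw]
FD 10: (3.5,12.806) -> (0.911,22.465) [heading=105, draw]
BK 6.7: (0.911,22.465) -> (2.646,15.993) [heading=105, draw]
BK 12.9: (2.646,15.993) -> (5.984,3.533) [heading=105, draw]
Final: pos=(5.984,3.533), heading=105, 8 segment(s) drawn

Answer: 105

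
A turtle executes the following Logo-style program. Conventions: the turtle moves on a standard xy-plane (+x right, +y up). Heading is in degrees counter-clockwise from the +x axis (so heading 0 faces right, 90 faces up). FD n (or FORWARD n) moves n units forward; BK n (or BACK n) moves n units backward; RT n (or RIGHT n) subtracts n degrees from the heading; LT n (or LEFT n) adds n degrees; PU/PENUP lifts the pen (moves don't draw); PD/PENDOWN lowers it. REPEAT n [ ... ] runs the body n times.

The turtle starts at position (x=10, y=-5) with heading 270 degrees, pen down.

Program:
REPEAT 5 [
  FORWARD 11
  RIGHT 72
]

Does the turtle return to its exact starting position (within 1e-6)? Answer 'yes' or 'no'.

Executing turtle program step by step:
Start: pos=(10,-5), heading=270, pen down
REPEAT 5 [
  -- iteration 1/5 --
  FD 11: (10,-5) -> (10,-16) [heading=270, draw]
  RT 72: heading 270 -> 198
  -- iteration 2/5 --
  FD 11: (10,-16) -> (-0.462,-19.399) [heading=198, draw]
  RT 72: heading 198 -> 126
  -- iteration 3/5 --
  FD 11: (-0.462,-19.399) -> (-6.927,-10.5) [heading=126, draw]
  RT 72: heading 126 -> 54
  -- iteration 4/5 --
  FD 11: (-6.927,-10.5) -> (-0.462,-1.601) [heading=54, draw]
  RT 72: heading 54 -> 342
  -- iteration 5/5 --
  FD 11: (-0.462,-1.601) -> (10,-5) [heading=342, draw]
  RT 72: heading 342 -> 270
]
Final: pos=(10,-5), heading=270, 5 segment(s) drawn

Start position: (10, -5)
Final position: (10, -5)
Distance = 0; < 1e-6 -> CLOSED

Answer: yes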